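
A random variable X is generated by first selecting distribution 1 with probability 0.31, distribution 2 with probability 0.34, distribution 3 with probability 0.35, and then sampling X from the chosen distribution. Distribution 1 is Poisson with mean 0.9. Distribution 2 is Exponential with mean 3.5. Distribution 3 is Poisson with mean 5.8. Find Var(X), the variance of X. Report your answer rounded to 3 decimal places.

10.421

Per component, 1: μ=0.9, E[X²]=1.71; 2: μ=3.5, E[X²]=24.5; 3: μ=5.8, E[X²]=39.44.
E[X] = 0.31·0.9 + 0.34·3.5 + 0.35·5.8 = 3.499.
E[X²] = 0.31·1.71 + 0.34·24.5 + 0.35·39.44 = 22.6641.
Var(X) = E[X²] − (E[X])² = 22.6641 − 12.243 = 10.4211.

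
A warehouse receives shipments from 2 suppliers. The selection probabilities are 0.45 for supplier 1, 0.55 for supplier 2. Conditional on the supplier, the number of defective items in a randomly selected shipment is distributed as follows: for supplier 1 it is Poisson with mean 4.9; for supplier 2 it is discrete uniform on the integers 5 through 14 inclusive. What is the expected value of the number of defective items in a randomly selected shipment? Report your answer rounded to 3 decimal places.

Component means — 1: 4.9; 2: 9.5.
E[X] = 0.45·4.9 + 0.55·9.5 = 7.43.

7.430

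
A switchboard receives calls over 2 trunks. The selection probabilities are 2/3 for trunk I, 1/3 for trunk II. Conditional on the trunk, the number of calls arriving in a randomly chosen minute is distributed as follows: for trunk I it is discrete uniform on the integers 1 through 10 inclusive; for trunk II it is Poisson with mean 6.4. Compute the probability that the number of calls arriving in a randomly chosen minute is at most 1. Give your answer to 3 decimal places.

Conditional on each trunk, P(X ≤ 1): I: 0.1; II: 0.0122955.
By total probability, P(X ≤ 1) = 0.666667·0.1 + 0.333333·0.0122955 = 0.0707652.

0.071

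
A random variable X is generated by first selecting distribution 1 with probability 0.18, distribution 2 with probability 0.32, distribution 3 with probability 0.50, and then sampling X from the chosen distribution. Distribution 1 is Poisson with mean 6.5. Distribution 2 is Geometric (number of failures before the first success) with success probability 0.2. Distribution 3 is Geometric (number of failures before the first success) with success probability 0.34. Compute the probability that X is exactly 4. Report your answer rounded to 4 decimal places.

0.0786

Conditional on each component, P(X = 4): 1: 0.111822; 2: 0.08192; 3: 0.0645141.
By total probability, P(X = 4) = 0.18·0.111822 + 0.32·0.08192 + 0.5·0.0645141 = 0.0785994.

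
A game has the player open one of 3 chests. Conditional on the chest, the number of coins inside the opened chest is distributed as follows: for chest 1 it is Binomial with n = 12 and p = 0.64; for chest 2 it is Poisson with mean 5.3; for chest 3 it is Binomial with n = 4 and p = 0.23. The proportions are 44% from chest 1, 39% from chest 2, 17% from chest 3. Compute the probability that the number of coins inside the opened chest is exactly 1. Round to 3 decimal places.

Conditional on each chest, P(X = 1): 1: 0.000101085; 2: 0.0264554; 3: 0.42001.
By total probability, P(X = 1) = 0.44·0.000101085 + 0.39·0.0264554 + 0.17·0.42001 = 0.0817639.

0.082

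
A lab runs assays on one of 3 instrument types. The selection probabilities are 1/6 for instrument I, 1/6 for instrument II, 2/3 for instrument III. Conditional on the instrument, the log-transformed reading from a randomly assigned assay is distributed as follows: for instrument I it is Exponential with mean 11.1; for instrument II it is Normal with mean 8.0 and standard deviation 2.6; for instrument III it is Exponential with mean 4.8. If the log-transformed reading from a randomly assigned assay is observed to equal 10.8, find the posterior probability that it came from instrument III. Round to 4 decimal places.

Likelihoods f(10.8 | ·): I: 0.0340502; II: 0.0859206; III: 0.0219582.
Posterior ∝ prior × likelihood. Numerator for III: 0.666667·0.0219582 = 0.0146388.
Normalizing constant: 0.166667·0.0340502 + 0.166667·0.0859206 + 0.666667·0.0219582 = 0.0346339.
P(III | observation) = 0.0146388 / 0.0346339 = 0.422672.

0.4227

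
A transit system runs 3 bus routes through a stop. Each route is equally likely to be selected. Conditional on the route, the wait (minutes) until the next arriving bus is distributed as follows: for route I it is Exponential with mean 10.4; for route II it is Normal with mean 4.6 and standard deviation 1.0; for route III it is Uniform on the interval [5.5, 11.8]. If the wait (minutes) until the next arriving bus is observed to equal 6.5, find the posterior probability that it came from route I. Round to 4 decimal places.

0.1866

Likelihoods f(6.5 | ·): I: 0.0514674; II: 0.0656158; III: 0.15873.
Posterior ∝ prior × likelihood. Numerator for I: 0.333333·0.0514674 = 0.0171558.
Normalizing constant: 0.333333·0.0514674 + 0.333333·0.0656158 + 0.333333·0.15873 = 0.0919378.
P(I | observation) = 0.0171558 / 0.0919378 = 0.186602.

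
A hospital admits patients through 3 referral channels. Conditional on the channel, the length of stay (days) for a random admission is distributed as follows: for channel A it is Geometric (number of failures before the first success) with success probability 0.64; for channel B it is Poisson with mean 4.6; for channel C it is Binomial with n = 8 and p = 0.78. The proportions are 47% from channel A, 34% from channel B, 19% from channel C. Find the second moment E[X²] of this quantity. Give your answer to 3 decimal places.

16.979

For each component E[X²] = Var + (mean)², giving A: 1.19531; B: 25.76; C: 40.3104.
Overall E[X²] = 0.47·1.19531 + 0.34·25.76 + 0.19·40.3104 = 16.9792.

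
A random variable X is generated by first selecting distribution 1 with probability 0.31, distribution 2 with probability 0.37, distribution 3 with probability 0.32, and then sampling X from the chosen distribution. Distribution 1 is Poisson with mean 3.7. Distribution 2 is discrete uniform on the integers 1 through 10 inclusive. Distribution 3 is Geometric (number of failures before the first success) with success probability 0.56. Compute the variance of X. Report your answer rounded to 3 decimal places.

Per component, 1: μ=3.7, E[X²]=17.39; 2: μ=5.5, E[X²]=38.5; 3: μ=0.785714, E[X²]=2.02041.
E[X] = 0.31·3.7 + 0.37·5.5 + 0.32·0.785714 = 3.43343.
E[X²] = 0.31·17.39 + 0.37·38.5 + 0.32·2.02041 = 20.2824.
Var(X) = E[X²] − (E[X])² = 20.2824 − 11.7884 = 8.494.

8.494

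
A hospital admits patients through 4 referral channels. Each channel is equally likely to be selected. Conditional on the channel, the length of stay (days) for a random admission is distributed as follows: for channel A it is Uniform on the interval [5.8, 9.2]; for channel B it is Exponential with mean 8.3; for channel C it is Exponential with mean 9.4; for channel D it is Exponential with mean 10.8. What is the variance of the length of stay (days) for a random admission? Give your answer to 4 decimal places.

Per component, A: μ=7.5, E[X²]=57.2133; B: μ=8.3, E[X²]=137.78; C: μ=9.4, E[X²]=176.72; D: μ=10.8, E[X²]=233.28.
E[X] = 0.25·7.5 + 0.25·8.3 + 0.25·9.4 + 0.25·10.8 = 9.
E[X²] = 0.25·57.2133 + 0.25·137.78 + 0.25·176.72 + 0.25·233.28 = 151.248.
Var(X) = E[X²] − (E[X])² = 151.248 − 81 = 70.2483.

70.2483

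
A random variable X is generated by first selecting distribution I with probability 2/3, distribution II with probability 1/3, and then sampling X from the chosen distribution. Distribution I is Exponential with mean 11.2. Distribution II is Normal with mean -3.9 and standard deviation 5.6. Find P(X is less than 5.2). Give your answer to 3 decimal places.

0.564

Conditional on each component, P(X < 5.2): I: 0.371416; II: 0.947919.
By total probability, P(X < 5.2) = 0.666667·0.371416 + 0.333333·0.947919 = 0.563584.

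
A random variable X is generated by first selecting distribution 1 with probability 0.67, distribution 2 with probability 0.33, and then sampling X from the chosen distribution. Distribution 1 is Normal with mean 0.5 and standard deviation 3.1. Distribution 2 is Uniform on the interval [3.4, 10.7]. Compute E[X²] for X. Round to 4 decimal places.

24.4735

For each component E[X²] = Var + (mean)², giving 1: 9.86; 2: 54.1433.
Overall E[X²] = 0.67·9.86 + 0.33·54.1433 = 24.4735.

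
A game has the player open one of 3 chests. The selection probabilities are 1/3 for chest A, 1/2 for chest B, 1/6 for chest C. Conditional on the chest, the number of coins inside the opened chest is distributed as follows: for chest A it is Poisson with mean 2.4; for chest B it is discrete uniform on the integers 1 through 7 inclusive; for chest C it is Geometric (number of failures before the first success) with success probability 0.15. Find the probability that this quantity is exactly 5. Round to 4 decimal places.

0.1026

Conditional on each chest, P(X = 5): A: 0.0601961; B: 0.142857; C: 0.0665558.
By total probability, P(X = 5) = 0.333333·0.0601961 + 0.5·0.142857 + 0.166667·0.0665558 = 0.102587.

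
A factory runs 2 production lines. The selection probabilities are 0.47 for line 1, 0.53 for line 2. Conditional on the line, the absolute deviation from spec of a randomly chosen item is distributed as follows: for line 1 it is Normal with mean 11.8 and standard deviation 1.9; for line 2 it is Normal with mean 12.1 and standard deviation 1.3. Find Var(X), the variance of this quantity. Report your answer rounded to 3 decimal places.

Per component, 1: μ=11.8, E[X²]=142.85; 2: μ=12.1, E[X²]=148.1.
E[X] = 0.47·11.8 + 0.53·12.1 = 11.959.
E[X²] = 0.47·142.85 + 0.53·148.1 = 145.632.
Var(X) = E[X²] − (E[X])² = 145.632 − 143.018 = 2.61482.

2.615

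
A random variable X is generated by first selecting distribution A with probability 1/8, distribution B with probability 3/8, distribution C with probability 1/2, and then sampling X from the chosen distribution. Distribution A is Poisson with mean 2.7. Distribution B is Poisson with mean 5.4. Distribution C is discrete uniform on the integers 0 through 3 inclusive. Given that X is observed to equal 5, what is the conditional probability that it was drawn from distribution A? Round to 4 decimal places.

Likelihoods P(X=5 | ·): A: 0.0803605; B: 0.172821; C: 0.
Posterior ∝ prior × likelihood. Numerator for A: 0.125·0.0803605 = 0.0100451.
Normalizing constant: 0.125·0.0803605 + 0.375·0.172821 + 0.5·0 = 0.0748531.
P(A | observation) = 0.0100451 / 0.0748531 = 0.134197.

0.1342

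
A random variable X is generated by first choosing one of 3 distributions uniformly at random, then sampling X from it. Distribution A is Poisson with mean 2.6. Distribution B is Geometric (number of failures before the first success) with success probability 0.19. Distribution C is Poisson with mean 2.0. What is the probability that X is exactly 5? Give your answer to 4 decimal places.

Conditional on each component, P(X = 5): A: 0.0735394; B: 0.0662489; C: 0.0360894.
By total probability, P(X = 5) = 0.333333·0.0735394 + 0.333333·0.0662489 + 0.333333·0.0360894 = 0.0586259.

0.0586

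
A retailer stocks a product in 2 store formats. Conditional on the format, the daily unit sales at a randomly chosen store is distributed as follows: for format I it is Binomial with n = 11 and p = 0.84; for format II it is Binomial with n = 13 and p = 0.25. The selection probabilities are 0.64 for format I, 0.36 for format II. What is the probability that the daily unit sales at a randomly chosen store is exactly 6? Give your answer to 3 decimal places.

Conditional on each format, P(X = 6): I: 0.0170184; II: 0.0559224.
By total probability, P(X = 6) = 0.64·0.0170184 + 0.36·0.0559224 = 0.0310238.

0.031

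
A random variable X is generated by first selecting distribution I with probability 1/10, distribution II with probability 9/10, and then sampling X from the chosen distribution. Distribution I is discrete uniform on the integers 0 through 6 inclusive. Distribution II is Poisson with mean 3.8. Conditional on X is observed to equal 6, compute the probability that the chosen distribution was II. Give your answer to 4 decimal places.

Likelihoods P(X=6 | ·): I: 0.142857; II: 0.0935513.
Posterior ∝ prior × likelihood. Numerator for II: 0.9·0.0935513 = 0.0841962.
Normalizing constant: 0.1·0.142857 + 0.9·0.0935513 = 0.0984819.
P(II | observation) = 0.0841962 / 0.0984819 = 0.854941.

0.8549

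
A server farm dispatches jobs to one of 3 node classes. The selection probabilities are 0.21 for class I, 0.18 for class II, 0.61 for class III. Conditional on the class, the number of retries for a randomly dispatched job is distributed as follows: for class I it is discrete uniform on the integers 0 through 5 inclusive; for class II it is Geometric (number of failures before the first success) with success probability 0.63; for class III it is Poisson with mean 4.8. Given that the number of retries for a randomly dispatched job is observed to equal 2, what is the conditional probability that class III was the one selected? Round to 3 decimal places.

0.534

Likelihoods P(X=2 | ·): I: 0.166667; II: 0.086247; III: 0.0948067.
Posterior ∝ prior × likelihood. Numerator for III: 0.61·0.0948067 = 0.0578321.
Normalizing constant: 0.21·0.166667 + 0.18·0.086247 + 0.61·0.0948067 = 0.108357.
P(III | observation) = 0.0578321 / 0.108357 = 0.53372.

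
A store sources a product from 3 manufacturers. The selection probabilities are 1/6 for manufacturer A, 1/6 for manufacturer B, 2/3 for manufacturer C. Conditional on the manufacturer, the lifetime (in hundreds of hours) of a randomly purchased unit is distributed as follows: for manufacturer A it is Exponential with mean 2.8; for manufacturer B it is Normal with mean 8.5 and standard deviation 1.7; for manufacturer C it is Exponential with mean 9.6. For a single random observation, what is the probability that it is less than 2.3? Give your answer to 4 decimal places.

Conditional on each manufacturer, P(X < 2.3): A: 0.560197; B: 0.00013263; C: 0.213044.
By total probability, P(X < 2.3) = 0.166667·0.560197 + 0.166667·0.00013263 + 0.666667·0.213044 = 0.235418.

0.2354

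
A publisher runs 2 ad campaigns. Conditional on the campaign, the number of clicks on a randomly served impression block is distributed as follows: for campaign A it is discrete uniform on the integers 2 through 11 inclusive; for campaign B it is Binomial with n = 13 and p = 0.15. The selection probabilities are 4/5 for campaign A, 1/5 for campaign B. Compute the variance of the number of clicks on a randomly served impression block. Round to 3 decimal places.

Per component, A: μ=6.5, E[X²]=50.5; B: μ=1.95, E[X²]=5.46.
E[X] = 0.8·6.5 + 0.2·1.95 = 5.59.
E[X²] = 0.8·50.5 + 0.2·5.46 = 41.492.
Var(X) = E[X²] − (E[X])² = 41.492 − 31.2481 = 10.2439.

10.244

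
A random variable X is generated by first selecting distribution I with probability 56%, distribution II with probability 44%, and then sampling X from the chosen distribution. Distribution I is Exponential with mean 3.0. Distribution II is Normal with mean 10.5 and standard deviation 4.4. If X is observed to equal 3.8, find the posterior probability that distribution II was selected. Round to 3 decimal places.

0.192

Likelihoods f(3.8 | ·): I: 0.0939231; II: 0.0284419.
Posterior ∝ prior × likelihood. Numerator for II: 0.44·0.0284419 = 0.0125144.
Normalizing constant: 0.56·0.0939231 + 0.44·0.0284419 = 0.0651114.
P(II | observation) = 0.0125144 / 0.0651114 = 0.1922.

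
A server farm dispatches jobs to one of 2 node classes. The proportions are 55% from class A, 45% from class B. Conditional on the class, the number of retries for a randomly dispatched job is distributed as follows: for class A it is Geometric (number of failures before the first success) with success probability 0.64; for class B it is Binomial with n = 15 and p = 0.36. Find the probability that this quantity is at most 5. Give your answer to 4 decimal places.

Conditional on each class, P(X ≤ 5): A: 0.997823; B: 0.531576.
By total probability, P(X ≤ 5) = 0.55·0.997823 + 0.45·0.531576 = 0.788012.

0.7880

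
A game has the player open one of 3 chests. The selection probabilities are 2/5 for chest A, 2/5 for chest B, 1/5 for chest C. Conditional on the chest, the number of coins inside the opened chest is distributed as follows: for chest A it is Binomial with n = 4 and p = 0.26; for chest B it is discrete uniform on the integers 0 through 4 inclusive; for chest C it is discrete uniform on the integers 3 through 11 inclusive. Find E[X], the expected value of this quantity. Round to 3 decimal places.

2.616

Component means — A: 1.04; B: 2; C: 7.
E[X] = 0.4·1.04 + 0.4·2 + 0.2·7 = 2.616.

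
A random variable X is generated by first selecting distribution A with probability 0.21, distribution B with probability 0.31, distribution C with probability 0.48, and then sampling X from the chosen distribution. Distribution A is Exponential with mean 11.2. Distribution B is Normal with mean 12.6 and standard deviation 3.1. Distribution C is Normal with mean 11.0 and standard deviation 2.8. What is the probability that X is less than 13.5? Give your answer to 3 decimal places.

Conditional on each component, P(X < 13.5): A: 0.700415; B: 0.614215; C: 0.814033.
By total probability, P(X < 13.5) = 0.21·0.700415 + 0.31·0.614215 + 0.48·0.814033 = 0.72823.

0.728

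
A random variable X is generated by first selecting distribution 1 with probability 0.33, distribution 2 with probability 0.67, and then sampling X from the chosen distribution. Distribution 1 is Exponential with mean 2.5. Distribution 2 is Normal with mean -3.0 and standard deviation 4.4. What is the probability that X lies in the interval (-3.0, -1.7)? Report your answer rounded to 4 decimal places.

Conditional on each component, P(-3.0 < X < -1.7): 1: 0; 2: 0.116177.
By total probability, P(-3.0 < X < -1.7) = 0.33·0 + 0.67·0.116177 = 0.0778384.

0.0778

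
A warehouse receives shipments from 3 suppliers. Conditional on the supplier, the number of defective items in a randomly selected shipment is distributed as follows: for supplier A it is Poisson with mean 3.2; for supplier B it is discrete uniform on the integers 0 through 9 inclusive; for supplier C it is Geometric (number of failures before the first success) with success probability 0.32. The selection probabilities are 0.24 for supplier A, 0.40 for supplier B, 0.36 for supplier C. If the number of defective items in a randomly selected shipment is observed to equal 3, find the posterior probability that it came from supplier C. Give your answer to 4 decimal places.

Likelihoods P(X=3 | ·): A: 0.222616; B: 0.1; C: 0.100618.
Posterior ∝ prior × likelihood. Numerator for C: 0.36·0.100618 = 0.0362226.
Normalizing constant: 0.24·0.222616 + 0.4·0.1 + 0.36·0.100618 = 0.12965.
P(C | observation) = 0.0362226 / 0.12965 = 0.279386.

0.2794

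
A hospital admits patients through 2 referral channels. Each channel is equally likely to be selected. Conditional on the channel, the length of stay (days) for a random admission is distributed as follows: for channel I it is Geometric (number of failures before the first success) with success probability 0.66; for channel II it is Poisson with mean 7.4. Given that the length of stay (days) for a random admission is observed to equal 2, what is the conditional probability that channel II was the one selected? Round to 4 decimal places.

0.1799

Likelihoods P(X=2 | ·): I: 0.076296; II: 0.0167361.
Posterior ∝ prior × likelihood. Numerator for II: 0.5·0.0167361 = 0.00836805.
Normalizing constant: 0.5·0.076296 + 0.5·0.0167361 = 0.0465161.
P(II | observation) = 0.00836805 / 0.0465161 = 0.179896.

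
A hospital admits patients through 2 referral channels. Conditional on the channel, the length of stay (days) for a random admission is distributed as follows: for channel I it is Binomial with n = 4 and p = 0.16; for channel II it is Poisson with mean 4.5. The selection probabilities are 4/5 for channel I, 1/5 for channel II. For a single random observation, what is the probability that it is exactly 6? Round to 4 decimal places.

0.0256

Conditional on each channel, P(X = 6): I: 0; II: 0.12812.
By total probability, P(X = 6) = 0.8·0 + 0.2·0.12812 = 0.025624.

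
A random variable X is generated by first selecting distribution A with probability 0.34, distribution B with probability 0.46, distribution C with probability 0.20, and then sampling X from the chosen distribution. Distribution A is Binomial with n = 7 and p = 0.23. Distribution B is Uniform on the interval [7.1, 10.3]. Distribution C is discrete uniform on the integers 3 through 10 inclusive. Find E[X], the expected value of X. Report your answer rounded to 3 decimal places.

Component means — A: 1.61; B: 8.7; C: 6.5.
E[X] = 0.34·1.61 + 0.46·8.7 + 0.2·6.5 = 5.8494.

5.849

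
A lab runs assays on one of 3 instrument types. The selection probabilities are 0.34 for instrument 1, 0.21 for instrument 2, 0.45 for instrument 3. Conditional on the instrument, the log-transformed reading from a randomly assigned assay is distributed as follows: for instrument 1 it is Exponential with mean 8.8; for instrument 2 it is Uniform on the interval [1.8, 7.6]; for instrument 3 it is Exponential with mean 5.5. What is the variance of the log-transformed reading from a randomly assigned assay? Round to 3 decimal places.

43.458

Per component, 1: μ=8.8, E[X²]=154.88; 2: μ=4.7, E[X²]=24.8933; 3: μ=5.5, E[X²]=60.5.
E[X] = 0.34·8.8 + 0.21·4.7 + 0.45·5.5 = 6.454.
E[X²] = 0.34·154.88 + 0.21·24.8933 + 0.45·60.5 = 85.1118.
Var(X) = E[X²] − (E[X])² = 85.1118 − 41.6541 = 43.4577.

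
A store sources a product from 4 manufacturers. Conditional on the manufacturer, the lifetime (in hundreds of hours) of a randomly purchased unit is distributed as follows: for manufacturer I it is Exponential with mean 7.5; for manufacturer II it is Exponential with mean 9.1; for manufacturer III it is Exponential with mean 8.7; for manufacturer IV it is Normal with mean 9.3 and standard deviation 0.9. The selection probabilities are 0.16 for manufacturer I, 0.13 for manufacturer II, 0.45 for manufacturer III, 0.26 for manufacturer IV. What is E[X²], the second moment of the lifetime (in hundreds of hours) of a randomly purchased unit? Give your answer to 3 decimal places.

130.350

For each component E[X²] = Var + (mean)², giving I: 112.5; II: 165.62; III: 151.38; IV: 87.3.
Overall E[X²] = 0.16·112.5 + 0.13·165.62 + 0.45·151.38 + 0.26·87.3 = 130.35.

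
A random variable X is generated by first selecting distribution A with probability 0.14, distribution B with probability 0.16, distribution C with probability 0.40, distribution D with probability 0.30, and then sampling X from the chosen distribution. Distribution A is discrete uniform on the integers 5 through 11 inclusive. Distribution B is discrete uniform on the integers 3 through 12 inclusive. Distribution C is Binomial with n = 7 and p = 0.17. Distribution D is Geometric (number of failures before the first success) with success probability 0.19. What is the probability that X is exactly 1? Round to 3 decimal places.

Conditional on each component, P(X = 1): A: 0; B: 0; C: 0.389059; D: 0.1539.
By total probability, P(X = 1) = 0.14·0 + 0.16·0 + 0.4·0.389059 + 0.3·0.1539 = 0.201794.

0.202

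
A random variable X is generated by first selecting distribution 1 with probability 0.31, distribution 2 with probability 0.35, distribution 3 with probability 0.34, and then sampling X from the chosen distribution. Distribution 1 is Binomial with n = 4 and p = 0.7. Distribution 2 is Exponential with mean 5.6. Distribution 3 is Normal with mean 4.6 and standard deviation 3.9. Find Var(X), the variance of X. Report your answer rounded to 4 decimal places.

17.7189

Per component, 1: μ=2.8, E[X²]=8.68; 2: μ=5.6, E[X²]=62.72; 3: μ=4.6, E[X²]=36.37.
E[X] = 0.31·2.8 + 0.35·5.6 + 0.34·4.6 = 4.392.
E[X²] = 0.31·8.68 + 0.35·62.72 + 0.34·36.37 = 37.0086.
Var(X) = E[X²] − (E[X])² = 37.0086 − 19.2897 = 17.7189.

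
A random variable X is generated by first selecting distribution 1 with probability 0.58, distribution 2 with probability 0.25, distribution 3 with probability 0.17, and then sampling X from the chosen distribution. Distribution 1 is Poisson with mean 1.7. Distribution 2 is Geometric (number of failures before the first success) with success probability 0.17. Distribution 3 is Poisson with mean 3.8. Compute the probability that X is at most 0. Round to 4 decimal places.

Conditional on each component, P(X ≤ 0): 1: 0.182684; 2: 0.17; 3: 0.0223708.
By total probability, P(X ≤ 0) = 0.58·0.182684 + 0.25·0.17 + 0.17·0.0223708 = 0.152259.

0.1523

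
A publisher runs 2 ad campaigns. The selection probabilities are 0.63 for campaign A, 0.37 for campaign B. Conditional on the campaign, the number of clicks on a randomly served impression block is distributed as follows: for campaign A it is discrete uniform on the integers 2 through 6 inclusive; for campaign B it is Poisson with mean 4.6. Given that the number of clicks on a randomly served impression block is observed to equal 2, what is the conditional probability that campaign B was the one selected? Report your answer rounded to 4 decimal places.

0.2380

Likelihoods P(X=2 | ·): A: 0.2; B: 0.106348.
Posterior ∝ prior × likelihood. Numerator for B: 0.37·0.106348 = 0.0393489.
Normalizing constant: 0.63·0.2 + 0.37·0.106348 = 0.165349.
P(B | observation) = 0.0393489 / 0.165349 = 0.237975.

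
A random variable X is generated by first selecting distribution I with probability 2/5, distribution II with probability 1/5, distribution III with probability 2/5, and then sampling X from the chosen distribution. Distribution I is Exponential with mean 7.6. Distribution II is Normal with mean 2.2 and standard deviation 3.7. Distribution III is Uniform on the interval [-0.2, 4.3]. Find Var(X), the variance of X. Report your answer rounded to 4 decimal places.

Per component, I: μ=7.6, E[X²]=115.52; II: μ=2.2, E[X²]=18.53; III: μ=2.05, E[X²]=5.89.
E[X] = 0.4·7.6 + 0.2·2.2 + 0.4·2.05 = 4.3.
E[X²] = 0.4·115.52 + 0.2·18.53 + 0.4·5.89 = 52.27.
Var(X) = E[X²] − (E[X])² = 52.27 − 18.49 = 33.78.

33.7800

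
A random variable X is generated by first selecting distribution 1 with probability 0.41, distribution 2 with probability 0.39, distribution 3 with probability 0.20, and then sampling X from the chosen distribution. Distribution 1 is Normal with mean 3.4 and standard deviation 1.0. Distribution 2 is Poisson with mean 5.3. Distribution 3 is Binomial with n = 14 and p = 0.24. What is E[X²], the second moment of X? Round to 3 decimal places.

20.940

For each component E[X²] = Var + (mean)², giving 1: 12.56; 2: 33.39; 3: 13.8432.
Overall E[X²] = 0.41·12.56 + 0.39·33.39 + 0.2·13.8432 = 20.9403.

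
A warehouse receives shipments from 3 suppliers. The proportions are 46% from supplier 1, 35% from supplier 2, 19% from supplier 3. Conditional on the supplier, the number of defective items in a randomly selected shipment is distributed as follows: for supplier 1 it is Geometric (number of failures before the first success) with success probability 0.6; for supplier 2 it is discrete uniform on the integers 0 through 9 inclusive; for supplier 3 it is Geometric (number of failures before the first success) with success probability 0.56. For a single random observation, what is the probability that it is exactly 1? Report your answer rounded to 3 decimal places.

0.192

Conditional on each supplier, P(X = 1): 1: 0.24; 2: 0.1; 3: 0.2464.
By total probability, P(X = 1) = 0.46·0.24 + 0.35·0.1 + 0.19·0.2464 = 0.192216.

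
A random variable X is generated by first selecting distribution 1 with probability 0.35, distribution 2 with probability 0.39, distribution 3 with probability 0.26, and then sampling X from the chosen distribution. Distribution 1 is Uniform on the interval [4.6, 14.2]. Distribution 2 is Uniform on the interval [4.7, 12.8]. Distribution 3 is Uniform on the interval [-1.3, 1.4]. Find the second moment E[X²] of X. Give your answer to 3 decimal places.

65.764

For each component E[X²] = Var + (mean)², giving 1: 96.04; 2: 82.03; 3: 0.61.
Overall E[X²] = 0.35·96.04 + 0.39·82.03 + 0.26·0.61 = 65.7643.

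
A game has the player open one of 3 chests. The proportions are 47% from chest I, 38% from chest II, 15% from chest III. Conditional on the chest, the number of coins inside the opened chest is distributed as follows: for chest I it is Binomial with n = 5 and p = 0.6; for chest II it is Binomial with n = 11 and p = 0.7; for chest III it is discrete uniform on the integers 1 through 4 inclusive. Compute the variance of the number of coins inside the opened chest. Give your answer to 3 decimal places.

7.133

Per component, I: μ=3, E[X²]=10.2; II: μ=7.7, E[X²]=61.6; III: μ=2.5, E[X²]=7.5.
E[X] = 0.47·3 + 0.38·7.7 + 0.15·2.5 = 4.711.
E[X²] = 0.47·10.2 + 0.38·61.6 + 0.15·7.5 = 29.327.
Var(X) = E[X²] − (E[X])² = 29.327 − 22.1935 = 7.13348.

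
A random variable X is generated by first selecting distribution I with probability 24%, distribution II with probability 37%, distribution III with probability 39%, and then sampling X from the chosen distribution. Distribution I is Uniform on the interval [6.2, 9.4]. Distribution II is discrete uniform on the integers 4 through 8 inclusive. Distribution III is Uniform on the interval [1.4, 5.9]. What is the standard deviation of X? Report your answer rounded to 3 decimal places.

Per component, I: μ=7.8, E[X²]=61.6933; II: μ=6, E[X²]=38; III: μ=3.65, E[X²]=15.01.
E[X] = 0.24·7.8 + 0.37·6 + 0.39·3.65 = 5.5155.
E[X²] = 0.24·61.6933 + 0.37·38 + 0.39·15.01 = 34.7203.
Var(X) = E[X²] − (E[X])² = 34.7203 − 30.4207 = 4.29956.
SD(X) = √4.29956 = 2.07354.

2.074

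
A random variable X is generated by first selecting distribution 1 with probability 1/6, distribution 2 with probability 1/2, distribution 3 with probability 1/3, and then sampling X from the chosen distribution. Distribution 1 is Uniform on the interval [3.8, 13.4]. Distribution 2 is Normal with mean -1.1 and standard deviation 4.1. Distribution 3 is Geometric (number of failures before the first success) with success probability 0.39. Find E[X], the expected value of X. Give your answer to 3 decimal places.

Component means — 1: 8.6; 2: -1.1; 3: 1.5641.
E[X] = 0.166667·8.6 + 0.5·-1.1 + 0.333333·1.5641 = 1.4047.

1.405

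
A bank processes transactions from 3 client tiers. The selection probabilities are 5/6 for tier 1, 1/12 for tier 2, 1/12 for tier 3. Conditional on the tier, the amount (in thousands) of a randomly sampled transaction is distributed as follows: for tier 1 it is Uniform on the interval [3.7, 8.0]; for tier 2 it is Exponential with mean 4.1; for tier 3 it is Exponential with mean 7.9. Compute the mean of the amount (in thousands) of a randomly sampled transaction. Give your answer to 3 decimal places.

5.875

Component means — 1: 5.85; 2: 4.1; 3: 7.9.
E[X] = 0.833333·5.85 + 0.0833333·4.1 + 0.0833333·7.9 = 5.875.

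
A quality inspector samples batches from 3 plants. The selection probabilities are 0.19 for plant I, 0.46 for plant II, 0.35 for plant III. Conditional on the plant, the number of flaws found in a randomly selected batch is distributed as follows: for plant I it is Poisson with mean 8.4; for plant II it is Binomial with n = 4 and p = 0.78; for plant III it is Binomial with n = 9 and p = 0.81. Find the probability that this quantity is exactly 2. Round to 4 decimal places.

Conditional on each plant, P(X = 2): I: 0.00793332; II: 0.176679; III: 0.000211129.
By total probability, P(X = 2) = 0.19·0.00793332 + 0.46·0.176679 + 0.35·0.000211129 = 0.0828537.

0.0829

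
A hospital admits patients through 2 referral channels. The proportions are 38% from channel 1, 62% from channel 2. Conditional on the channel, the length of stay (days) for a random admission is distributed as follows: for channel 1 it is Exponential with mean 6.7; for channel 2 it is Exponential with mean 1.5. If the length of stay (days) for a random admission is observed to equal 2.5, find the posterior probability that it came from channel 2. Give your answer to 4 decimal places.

0.6666

Likelihoods f(2.5 | ·): 1: 0.102772; 2: 0.125917.
Posterior ∝ prior × likelihood. Numerator for 2: 0.62·0.125917 = 0.0780686.
Normalizing constant: 0.38·0.102772 + 0.62·0.125917 = 0.117122.
P(2 | observation) = 0.0780686 / 0.117122 = 0.666558.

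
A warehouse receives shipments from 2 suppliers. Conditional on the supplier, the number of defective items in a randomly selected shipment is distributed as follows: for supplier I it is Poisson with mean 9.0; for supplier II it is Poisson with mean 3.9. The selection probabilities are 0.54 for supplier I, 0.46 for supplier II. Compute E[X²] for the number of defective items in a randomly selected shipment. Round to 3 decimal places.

57.391

For each component E[X²] = Var + (mean)², giving I: 90; II: 19.11.
Overall E[X²] = 0.54·90 + 0.46·19.11 = 57.3906.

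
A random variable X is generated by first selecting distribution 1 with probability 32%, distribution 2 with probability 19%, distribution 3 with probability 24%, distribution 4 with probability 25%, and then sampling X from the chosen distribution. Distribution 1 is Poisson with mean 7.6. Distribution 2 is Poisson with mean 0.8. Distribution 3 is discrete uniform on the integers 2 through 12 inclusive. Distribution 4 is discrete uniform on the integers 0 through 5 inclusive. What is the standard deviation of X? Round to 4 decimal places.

3.7065

Per component, 1: μ=7.6, E[X²]=65.36; 2: μ=0.8, E[X²]=1.44; 3: μ=7, E[X²]=59; 4: μ=2.5, E[X²]=9.16667.
E[X] = 0.32·7.6 + 0.19·0.8 + 0.24·7 + 0.25·2.5 = 4.889.
E[X²] = 0.32·65.36 + 0.19·1.44 + 0.24·59 + 0.25·9.16667 = 37.6405.
Var(X) = E[X²] − (E[X])² = 37.6405 − 23.9023 = 13.7381.
SD(X) = √13.7381 = 3.7065.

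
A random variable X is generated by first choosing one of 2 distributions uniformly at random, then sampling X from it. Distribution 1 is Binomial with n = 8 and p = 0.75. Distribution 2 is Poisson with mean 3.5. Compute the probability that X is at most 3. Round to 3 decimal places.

0.282

Conditional on each component, P(X ≤ 3): 1: 0.027298; 2: 0.536633.
By total probability, P(X ≤ 3) = 0.5·0.027298 + 0.5·0.536633 = 0.281965.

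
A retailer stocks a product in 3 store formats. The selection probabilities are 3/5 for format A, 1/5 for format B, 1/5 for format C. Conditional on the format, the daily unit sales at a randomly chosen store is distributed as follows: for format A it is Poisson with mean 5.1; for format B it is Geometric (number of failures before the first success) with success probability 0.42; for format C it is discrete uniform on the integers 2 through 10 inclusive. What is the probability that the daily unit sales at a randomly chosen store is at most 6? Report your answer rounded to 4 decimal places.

0.7551

Conditional on each format, P(X ≤ 6): A: 0.74742; B: 0.97792; C: 0.555556.
By total probability, P(X ≤ 6) = 0.6·0.74742 + 0.2·0.97792 + 0.2·0.555556 = 0.755147.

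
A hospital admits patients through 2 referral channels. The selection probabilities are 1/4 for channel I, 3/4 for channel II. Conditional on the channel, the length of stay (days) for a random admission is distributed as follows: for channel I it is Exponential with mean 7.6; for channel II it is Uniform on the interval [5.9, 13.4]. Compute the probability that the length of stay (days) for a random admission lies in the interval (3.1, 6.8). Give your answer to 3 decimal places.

Conditional on each channel, P(3.1 < X < 6.8): I: 0.256334; II: 0.12.
By total probability, P(3.1 < X < 6.8) = 0.25·0.256334 + 0.75·0.12 = 0.154083.

0.154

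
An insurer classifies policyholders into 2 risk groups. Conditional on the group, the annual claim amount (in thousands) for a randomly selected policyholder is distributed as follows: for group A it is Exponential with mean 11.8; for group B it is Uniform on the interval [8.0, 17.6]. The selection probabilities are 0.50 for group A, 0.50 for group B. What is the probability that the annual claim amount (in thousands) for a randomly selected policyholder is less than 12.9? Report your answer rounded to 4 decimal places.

Conditional on each group, P(X < 12.9): A: 0.664864; B: 0.510417.
By total probability, P(X < 12.9) = 0.5·0.664864 + 0.5·0.510417 = 0.587641.

0.5876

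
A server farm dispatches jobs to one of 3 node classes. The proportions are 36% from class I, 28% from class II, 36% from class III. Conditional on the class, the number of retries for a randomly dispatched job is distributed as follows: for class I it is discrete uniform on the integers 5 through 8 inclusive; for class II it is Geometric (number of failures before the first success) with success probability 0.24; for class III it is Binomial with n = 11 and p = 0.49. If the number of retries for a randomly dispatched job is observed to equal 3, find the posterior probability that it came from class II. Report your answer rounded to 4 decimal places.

Likelihoods P(X=3 | ·): I: 0; II: 0.105354; III: 0.0888451.
Posterior ∝ prior × likelihood. Numerator for II: 0.28·0.105354 = 0.0294992.
Normalizing constant: 0.36·0 + 0.28·0.105354 + 0.36·0.0888451 = 0.0614834.
P(II | observation) = 0.0294992 / 0.0614834 = 0.479791.

0.4798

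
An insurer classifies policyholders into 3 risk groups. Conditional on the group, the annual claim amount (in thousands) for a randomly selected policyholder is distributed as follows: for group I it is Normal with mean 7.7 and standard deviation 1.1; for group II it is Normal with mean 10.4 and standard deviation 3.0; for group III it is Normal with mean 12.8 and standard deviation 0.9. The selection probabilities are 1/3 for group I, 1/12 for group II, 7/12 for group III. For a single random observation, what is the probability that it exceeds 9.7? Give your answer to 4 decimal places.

Conditional on each group, P(X > 9.7): I: 0.0345182; II: 0.592249; III: 0.999714.
By total probability, P(X > 9.7) = 0.333333·0.0345182 + 0.0833333·0.592249 + 0.583333·0.999714 = 0.644027.

0.6440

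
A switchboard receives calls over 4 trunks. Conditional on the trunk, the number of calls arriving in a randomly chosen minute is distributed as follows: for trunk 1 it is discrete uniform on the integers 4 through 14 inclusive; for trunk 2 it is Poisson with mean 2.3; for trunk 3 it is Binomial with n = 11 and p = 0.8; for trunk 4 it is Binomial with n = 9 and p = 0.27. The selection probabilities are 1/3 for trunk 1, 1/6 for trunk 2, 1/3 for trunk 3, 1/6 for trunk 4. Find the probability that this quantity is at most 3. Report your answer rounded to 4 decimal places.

Conditional on each trunk, P(X ≤ 3): 1: 0; 2: 0.799347; 3: 0.000235213; 4: 0.794981.
By total probability, P(X ≤ 3) = 0.333333·0 + 0.166667·0.799347 + 0.333333·0.000235213 + 0.166667·0.794981 = 0.2658.

0.2658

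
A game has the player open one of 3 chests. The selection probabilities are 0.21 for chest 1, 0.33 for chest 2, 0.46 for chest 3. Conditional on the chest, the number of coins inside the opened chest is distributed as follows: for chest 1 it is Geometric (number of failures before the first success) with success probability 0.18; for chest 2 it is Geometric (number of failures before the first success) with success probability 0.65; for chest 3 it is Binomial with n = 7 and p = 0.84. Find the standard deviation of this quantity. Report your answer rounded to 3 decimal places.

3.412

Per component, 1: μ=4.55556, E[X²]=46.0617; 2: μ=0.538462, E[X²]=1.11834; 3: μ=5.88, E[X²]=35.5152.
E[X] = 0.21·4.55556 + 0.33·0.538462 + 0.46·5.88 = 3.83916.
E[X²] = 0.21·46.0617 + 0.33·1.11834 + 0.46·35.5152 = 26.379.
Var(X) = E[X²] − (E[X])² = 26.379 − 14.7391 = 11.6399.
SD(X) = √11.6399 = 3.41172.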